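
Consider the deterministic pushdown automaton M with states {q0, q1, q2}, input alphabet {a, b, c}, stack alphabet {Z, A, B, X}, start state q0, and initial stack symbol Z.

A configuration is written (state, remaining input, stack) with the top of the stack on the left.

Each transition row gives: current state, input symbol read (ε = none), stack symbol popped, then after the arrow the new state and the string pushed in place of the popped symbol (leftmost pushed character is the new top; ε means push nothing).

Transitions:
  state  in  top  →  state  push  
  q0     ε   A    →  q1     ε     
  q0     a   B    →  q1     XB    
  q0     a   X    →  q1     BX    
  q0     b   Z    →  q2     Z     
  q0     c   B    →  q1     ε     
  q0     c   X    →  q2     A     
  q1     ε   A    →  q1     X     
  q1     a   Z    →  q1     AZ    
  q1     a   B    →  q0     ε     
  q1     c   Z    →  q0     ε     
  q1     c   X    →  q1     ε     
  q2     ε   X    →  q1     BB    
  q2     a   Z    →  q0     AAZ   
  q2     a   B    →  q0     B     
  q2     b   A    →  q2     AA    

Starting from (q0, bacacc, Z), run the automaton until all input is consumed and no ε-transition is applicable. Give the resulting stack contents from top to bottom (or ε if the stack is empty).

(q0, bacacc, Z)
  read b, top Z: go to q2, push Z → (q2, acacc, Z)
  read a, top Z: go to q0, push AAZ → (q0, cacc, AAZ)
  ε-move, top A: go to q1, push ε → (q1, cacc, AZ)
  ε-move, top A: go to q1, push X → (q1, cacc, XZ)
  read c, top X: go to q1, push ε → (q1, acc, Z)
  read a, top Z: go to q1, push AZ → (q1, cc, AZ)
  ε-move, top A: go to q1, push X → (q1, cc, XZ)
  read c, top X: go to q1, push ε → (q1, c, Z)
  read c, top Z: go to q0, push ε → (q0, ε, ε)
All input consumed in state q0 with stack ε.

ε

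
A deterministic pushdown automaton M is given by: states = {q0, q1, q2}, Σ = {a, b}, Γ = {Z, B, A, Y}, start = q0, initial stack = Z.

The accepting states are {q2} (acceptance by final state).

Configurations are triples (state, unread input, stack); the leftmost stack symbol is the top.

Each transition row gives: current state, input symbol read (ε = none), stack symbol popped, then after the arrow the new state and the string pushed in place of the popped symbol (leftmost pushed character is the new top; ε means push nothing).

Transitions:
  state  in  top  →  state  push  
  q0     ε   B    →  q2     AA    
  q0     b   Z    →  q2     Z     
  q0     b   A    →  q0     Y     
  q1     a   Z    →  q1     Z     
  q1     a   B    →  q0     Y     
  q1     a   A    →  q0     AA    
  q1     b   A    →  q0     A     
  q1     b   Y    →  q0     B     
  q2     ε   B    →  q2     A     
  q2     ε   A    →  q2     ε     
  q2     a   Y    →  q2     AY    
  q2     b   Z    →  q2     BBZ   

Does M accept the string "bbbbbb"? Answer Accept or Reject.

(q0, bbbbbb, Z)
  read b, top Z: go to q2, push Z → (q2, bbbbb, Z)
  read b, top Z: go to q2, push BBZ → (q2, bbbb, BBZ)
  ε-move, top B: go to q2, push A → (q2, bbbb, ABZ)
  ε-move, top A: go to q2, push ε → (q2, bbbb, BZ)
  ε-move, top B: go to q2, push A → (q2, bbbb, AZ)
  ε-move, top A: go to q2, push ε → (q2, bbbb, Z)
  read b, top Z: go to q2, push BBZ → (q2, bbb, BBZ)
  ε-move, top B: go to q2, push A → (q2, bbb, ABZ)
  ε-move, top A: go to q2, push ε → (q2, bbb, BZ)
  ε-move, top B: go to q2, push A → (q2, bbb, AZ)
  ε-move, top A: go to q2, push ε → (q2, bbb, Z)
  read b, top Z: go to q2, push BBZ → (q2, bb, BBZ)
  ε-move, top B: go to q2, push A → (q2, bb, ABZ)
  ε-move, top A: go to q2, push ε → (q2, bb, BZ)
  ε-move, top B: go to q2, push A → (q2, bb, AZ)
  ε-move, top A: go to q2, push ε → (q2, bb, Z)
  read b, top Z: go to q2, push BBZ → (q2, b, BBZ)
  ε-move, top B: go to q2, push A → (q2, b, ABZ)
  ε-move, top A: go to q2, push ε → (q2, b, BZ)
  ε-move, top B: go to q2, push A → (q2, b, AZ)
  ε-move, top A: go to q2, push ε → (q2, b, Z)
  read b, top Z: go to q2, push BBZ → (q2, ε, BBZ)
All input consumed; state q2 ∈ F.

Accept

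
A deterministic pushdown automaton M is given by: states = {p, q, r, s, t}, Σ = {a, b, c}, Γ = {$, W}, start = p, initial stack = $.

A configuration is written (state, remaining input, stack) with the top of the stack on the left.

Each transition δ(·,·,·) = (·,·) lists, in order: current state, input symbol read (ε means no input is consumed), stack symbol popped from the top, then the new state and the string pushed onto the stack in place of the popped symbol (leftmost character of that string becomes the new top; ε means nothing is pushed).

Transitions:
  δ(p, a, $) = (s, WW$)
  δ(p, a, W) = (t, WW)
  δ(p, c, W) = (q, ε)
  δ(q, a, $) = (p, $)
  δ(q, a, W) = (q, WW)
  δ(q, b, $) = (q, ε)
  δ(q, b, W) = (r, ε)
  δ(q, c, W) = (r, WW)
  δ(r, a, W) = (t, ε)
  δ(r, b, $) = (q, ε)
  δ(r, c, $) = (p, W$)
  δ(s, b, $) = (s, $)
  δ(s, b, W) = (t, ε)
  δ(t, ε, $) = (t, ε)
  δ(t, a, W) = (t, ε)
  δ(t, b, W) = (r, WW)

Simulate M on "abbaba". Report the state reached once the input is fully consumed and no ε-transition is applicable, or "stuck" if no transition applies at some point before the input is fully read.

(p, abbaba, $)
  read a, top $: go to s, push WW$ → (s, bbaba, WW$)
  read b, top W: go to t, push ε → (t, baba, W$)
  read b, top W: go to r, push WW → (r, aba, WW$)
  read a, top W: go to t, push ε → (t, ba, W$)
  read b, top W: go to r, push WW → (r, a, WW$)
  read a, top W: go to t, push ε → (t, ε, W$)
All input consumed; M is in state t.

t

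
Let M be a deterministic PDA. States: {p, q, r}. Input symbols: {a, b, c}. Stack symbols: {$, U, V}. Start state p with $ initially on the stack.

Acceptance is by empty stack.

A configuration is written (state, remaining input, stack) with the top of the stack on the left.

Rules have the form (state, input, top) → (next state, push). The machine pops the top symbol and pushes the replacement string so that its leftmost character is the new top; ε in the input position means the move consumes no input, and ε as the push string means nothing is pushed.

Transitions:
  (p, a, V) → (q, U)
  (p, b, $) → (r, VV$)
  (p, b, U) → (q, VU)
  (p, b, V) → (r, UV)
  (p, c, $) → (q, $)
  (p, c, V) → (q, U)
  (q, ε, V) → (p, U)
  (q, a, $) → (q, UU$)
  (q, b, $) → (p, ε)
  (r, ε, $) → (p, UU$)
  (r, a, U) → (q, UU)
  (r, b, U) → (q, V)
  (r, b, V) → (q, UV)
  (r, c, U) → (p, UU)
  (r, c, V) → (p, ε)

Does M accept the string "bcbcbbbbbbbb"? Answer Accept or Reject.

(p, bcbcbbbbbbbb, $) ⊢ (r, cbcbbbbbbbb, VV$) ⊢ (p, bcbbbbbbbb, V$) ⊢ (r, cbbbbbbbb, UV$) ⊢ (p, bbbbbbbb, UUV$) ⊢ (q, bbbbbbb, VUUV$) ⊢ (p, bbbbbbb, UUUV$) ⊢ (q, bbbbbb, VUUUV$) ⊢ (p, bbbbbb, UUUUV$) ⊢ (q, bbbbb, VUUUUV$) ⊢ (p, bbbbb, UUUUUV$) ⊢ (q, bbbb, VUUUUUV$) ⊢ (p, bbbb, UUUUUUV$) ⊢ (q, bbb, VUUUUUUV$) ⊢ (p, bbb, UUUUUUUV$) ⊢ (q, bb, VUUUUUUUV$) ⊢ (p, bb, UUUUUUUUV$) ⊢ (q, b, VUUUUUUUUV$) ⊢ (p, b, UUUUUUUUUV$) ⊢ (q, ε, VUUUUUUUUUV$) ⊢ (p, ε, UUUUUUUUUUV$)
All input consumed; stack is UUUUUUUUUUV$, not empty, and no further ε-move applies.

Reject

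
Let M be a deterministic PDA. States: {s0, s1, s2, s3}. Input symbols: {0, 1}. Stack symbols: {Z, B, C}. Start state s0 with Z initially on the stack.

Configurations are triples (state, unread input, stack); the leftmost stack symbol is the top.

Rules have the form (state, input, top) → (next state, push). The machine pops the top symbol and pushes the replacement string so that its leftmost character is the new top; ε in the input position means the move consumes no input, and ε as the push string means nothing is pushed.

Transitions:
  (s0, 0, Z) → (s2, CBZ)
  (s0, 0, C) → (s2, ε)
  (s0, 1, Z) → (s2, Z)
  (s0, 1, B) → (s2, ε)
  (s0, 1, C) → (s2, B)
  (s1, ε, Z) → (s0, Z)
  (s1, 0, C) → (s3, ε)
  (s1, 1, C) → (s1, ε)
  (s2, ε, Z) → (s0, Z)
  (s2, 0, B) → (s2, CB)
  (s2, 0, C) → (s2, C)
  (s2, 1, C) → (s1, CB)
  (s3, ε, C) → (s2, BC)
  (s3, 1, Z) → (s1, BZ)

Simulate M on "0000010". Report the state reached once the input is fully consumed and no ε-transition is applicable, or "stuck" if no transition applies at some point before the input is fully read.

s3

(s0, 0000010, Z)
  read 0, top Z: go to s2, push CBZ → (s2, 000010, CBZ)
  read 0, top C: go to s2, push C → (s2, 00010, CBZ)
  read 0, top C: go to s2, push C → (s2, 0010, CBZ)
  read 0, top C: go to s2, push C → (s2, 010, CBZ)
  read 0, top C: go to s2, push C → (s2, 10, CBZ)
  read 1, top C: go to s1, push CB → (s1, 0, CBBZ)
  read 0, top C: go to s3, push ε → (s3, ε, BBZ)
All input consumed; M is in state s3.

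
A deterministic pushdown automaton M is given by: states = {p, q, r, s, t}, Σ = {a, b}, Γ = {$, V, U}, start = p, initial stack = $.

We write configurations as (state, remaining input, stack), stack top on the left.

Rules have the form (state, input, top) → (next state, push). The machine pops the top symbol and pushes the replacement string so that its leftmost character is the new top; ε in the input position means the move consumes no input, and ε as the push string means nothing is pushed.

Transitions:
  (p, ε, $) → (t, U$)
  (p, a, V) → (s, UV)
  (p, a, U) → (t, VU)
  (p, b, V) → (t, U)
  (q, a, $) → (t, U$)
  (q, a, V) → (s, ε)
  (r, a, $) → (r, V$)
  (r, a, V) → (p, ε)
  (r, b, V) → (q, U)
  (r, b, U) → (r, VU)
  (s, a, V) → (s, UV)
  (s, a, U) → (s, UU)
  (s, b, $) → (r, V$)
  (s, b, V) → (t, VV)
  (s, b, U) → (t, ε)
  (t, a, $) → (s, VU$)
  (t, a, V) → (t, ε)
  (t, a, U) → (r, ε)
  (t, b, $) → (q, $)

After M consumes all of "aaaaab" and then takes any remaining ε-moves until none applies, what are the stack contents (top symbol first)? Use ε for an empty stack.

(p, aaaaab, $)
  ε-move, top $: go to t, push U$ → (t, aaaaab, U$)
  read a, top U: go to r, push ε → (r, aaaab, $)
  read a, top $: go to r, push V$ → (r, aaab, V$)
  read a, top V: go to p, push ε → (p, aab, $)
  ε-move, top $: go to t, push U$ → (t, aab, U$)
  read a, top U: go to r, push ε → (r, ab, $)
  read a, top $: go to r, push V$ → (r, b, V$)
  read b, top V: go to q, push U → (q, ε, U$)
All input consumed in state q with stack U$.

U$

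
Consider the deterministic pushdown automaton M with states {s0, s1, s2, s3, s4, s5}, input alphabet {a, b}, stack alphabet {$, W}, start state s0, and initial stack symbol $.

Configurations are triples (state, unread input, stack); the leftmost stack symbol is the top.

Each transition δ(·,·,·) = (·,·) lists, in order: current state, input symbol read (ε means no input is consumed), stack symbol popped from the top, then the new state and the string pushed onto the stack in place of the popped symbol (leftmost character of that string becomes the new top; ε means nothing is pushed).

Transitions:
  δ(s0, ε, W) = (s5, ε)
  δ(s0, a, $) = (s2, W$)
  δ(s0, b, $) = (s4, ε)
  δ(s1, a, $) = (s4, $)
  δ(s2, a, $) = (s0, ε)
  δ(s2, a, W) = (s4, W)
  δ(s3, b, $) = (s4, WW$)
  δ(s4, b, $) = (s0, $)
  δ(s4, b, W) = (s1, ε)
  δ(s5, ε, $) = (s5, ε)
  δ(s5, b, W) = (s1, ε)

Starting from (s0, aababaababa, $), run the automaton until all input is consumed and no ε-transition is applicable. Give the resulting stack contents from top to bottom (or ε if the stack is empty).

W$

(s0, aababaababa, $) ⊢ (s2, ababaababa, W$) ⊢ (s4, babaababa, W$) ⊢ (s1, abaababa, $) ⊢ (s4, baababa, $) ⊢ (s0, aababa, $) ⊢ (s2, ababa, W$) ⊢ (s4, baba, W$) ⊢ (s1, aba, $) ⊢ (s4, ba, $) ⊢ (s0, a, $) ⊢ (s2, ε, W$)
All input consumed in state s2 with stack W$.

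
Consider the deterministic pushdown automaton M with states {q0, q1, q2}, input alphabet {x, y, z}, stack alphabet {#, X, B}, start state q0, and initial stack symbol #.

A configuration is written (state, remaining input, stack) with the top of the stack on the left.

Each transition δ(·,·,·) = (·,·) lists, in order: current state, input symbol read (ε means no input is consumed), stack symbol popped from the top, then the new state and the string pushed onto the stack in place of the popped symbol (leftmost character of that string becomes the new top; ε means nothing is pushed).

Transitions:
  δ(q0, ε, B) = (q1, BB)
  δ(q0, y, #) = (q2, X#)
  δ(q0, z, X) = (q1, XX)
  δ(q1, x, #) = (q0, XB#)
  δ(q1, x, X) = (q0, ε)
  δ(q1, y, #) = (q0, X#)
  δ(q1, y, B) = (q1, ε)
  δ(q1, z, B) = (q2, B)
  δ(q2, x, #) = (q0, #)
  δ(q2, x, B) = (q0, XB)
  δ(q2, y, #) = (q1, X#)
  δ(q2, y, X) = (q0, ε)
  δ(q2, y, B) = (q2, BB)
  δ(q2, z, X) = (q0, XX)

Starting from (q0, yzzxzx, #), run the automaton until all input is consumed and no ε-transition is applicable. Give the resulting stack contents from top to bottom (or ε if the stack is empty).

XX#

(q0, yzzxzx, #) ⊢ (q2, zzxzx, X#) ⊢ (q0, zxzx, XX#) ⊢ (q1, xzx, XXX#) ⊢ (q0, zx, XX#) ⊢ (q1, x, XXX#) ⊢ (q0, ε, XX#)
All input consumed in state q0 with stack XX#.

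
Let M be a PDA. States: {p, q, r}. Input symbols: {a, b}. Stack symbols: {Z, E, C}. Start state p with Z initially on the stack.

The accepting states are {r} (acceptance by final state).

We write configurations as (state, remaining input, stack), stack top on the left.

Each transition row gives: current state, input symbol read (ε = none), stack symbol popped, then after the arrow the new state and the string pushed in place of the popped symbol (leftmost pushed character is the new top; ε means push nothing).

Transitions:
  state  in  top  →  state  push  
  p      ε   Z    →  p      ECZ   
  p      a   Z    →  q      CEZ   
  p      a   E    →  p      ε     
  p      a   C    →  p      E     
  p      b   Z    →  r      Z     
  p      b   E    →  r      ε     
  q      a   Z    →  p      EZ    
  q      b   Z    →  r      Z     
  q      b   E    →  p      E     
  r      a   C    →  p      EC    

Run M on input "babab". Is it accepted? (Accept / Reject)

Accept

One accepting computation: (p, babab, Z) ⊢ (p, babab, ECZ) ⊢ (r, abab, CZ) ⊢ (p, bab, ECZ) ⊢ (r, ab, CZ) ⊢ (p, b, ECZ) ⊢ (r, ε, CZ)
All input consumed and state r ∈ F.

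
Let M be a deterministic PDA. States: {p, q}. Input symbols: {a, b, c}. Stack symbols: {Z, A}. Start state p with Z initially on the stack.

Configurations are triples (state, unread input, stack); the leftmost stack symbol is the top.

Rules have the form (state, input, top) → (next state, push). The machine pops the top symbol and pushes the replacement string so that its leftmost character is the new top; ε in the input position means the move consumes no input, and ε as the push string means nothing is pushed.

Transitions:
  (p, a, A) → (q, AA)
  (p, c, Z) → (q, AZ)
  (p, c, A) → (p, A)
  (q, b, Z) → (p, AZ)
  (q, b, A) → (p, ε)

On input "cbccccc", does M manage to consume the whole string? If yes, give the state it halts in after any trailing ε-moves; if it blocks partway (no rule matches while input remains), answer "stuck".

stuck

(p, cbccccc, Z)
  read c, top Z: go to q, push AZ → (q, bccccc, AZ)
  read b, top A: go to p, push ε → (p, ccccc, Z)
  read c, top Z: go to q, push AZ → (q, cccc, AZ)
No transition for (q, c, top A); M blocks with input cccc remaining.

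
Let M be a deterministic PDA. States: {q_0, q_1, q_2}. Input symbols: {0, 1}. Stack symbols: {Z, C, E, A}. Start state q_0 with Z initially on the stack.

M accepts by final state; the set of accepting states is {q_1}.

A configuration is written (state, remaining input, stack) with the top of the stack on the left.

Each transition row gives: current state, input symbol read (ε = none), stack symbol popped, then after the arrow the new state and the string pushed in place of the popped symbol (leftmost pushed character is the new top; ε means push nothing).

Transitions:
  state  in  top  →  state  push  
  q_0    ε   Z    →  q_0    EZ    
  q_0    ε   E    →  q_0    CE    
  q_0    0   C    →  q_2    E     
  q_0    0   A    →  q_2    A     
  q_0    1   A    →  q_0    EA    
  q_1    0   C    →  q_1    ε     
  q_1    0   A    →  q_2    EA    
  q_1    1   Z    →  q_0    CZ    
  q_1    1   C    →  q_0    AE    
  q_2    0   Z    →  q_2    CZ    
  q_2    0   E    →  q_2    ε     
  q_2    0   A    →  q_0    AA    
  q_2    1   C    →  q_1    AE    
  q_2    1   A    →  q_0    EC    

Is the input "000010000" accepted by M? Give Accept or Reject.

(q_0, 000010000, Z)
  ε-move, top Z: go to q_0, push EZ → (q_0, 000010000, EZ)
  ε-move, top E: go to q_0, push CE → (q_0, 000010000, CEZ)
  read 0, top C: go to q_2, push E → (q_2, 00010000, EEZ)
  read 0, top E: go to q_2, push ε → (q_2, 0010000, EZ)
  read 0, top E: go to q_2, push ε → (q_2, 010000, Z)
  read 0, top Z: go to q_2, push CZ → (q_2, 10000, CZ)
  read 1, top C: go to q_1, push AE → (q_1, 0000, AEZ)
  read 0, top A: go to q_2, push EA → (q_2, 000, EAEZ)
  read 0, top E: go to q_2, push ε → (q_2, 00, AEZ)
  read 0, top A: go to q_0, push AA → (q_0, 0, AAEZ)
  read 0, top A: go to q_2, push A → (q_2, ε, AAEZ)
All input consumed; state q_2 ∉ F and no further ε-move applies.

Reject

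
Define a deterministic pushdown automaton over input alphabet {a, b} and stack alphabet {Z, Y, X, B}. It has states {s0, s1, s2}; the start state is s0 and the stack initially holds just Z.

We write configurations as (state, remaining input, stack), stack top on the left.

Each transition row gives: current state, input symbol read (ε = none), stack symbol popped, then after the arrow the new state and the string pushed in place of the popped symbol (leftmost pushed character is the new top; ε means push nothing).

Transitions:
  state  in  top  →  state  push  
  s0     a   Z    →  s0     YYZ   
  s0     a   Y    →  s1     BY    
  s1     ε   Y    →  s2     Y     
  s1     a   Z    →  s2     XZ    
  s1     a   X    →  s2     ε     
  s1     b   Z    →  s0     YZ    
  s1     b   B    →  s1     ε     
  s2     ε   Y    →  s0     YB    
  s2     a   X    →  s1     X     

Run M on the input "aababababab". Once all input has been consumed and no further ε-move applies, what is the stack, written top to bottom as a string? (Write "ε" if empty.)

YBBBBBYZ

(s0, aababababab, Z) ⊢ (s0, ababababab, YYZ) ⊢ (s1, babababab, BYYZ) ⊢ (s1, abababab, YYZ) ⊢ (s2, abababab, YYZ) ⊢ (s0, abababab, YBYZ) ⊢ (s1, bababab, BYBYZ) ⊢ (s1, ababab, YBYZ) ⊢ (s2, ababab, YBYZ) ⊢ (s0, ababab, YBBYZ) ⊢ (s1, babab, BYBBYZ) ⊢ (s1, abab, YBBYZ) ⊢ (s2, abab, YBBYZ) ⊢ (s0, abab, YBBBYZ) ⊢ (s1, bab, BYBBBYZ) ⊢ (s1, ab, YBBBYZ) ⊢ (s2, ab, YBBBYZ) ⊢ (s0, ab, YBBBBYZ) ⊢ (s1, b, BYBBBBYZ) ⊢ (s1, ε, YBBBBYZ) ⊢ (s2, ε, YBBBBYZ) ⊢ (s0, ε, YBBBBBYZ)
All input consumed in state s0 with stack YBBBBBYZ.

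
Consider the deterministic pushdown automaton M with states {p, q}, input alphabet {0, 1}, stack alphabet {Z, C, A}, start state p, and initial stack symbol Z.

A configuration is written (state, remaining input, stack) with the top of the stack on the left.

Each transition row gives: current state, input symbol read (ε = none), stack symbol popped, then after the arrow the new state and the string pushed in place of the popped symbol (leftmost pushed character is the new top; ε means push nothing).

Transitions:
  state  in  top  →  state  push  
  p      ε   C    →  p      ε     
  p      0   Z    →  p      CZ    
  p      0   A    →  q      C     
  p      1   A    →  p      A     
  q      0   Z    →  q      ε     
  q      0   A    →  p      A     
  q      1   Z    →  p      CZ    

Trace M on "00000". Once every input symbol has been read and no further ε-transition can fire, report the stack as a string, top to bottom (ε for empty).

Z

(p, 00000, Z)
  read 0, top Z: go to p, push CZ → (p, 0000, CZ)
  ε-move, top C: go to p, push ε → (p, 0000, Z)
  read 0, top Z: go to p, push CZ → (p, 000, CZ)
  ε-move, top C: go to p, push ε → (p, 000, Z)
  read 0, top Z: go to p, push CZ → (p, 00, CZ)
  ε-move, top C: go to p, push ε → (p, 00, Z)
  read 0, top Z: go to p, push CZ → (p, 0, CZ)
  ε-move, top C: go to p, push ε → (p, 0, Z)
  read 0, top Z: go to p, push CZ → (p, ε, CZ)
  ε-move, top C: go to p, push ε → (p, ε, Z)
All input consumed in state p with stack Z.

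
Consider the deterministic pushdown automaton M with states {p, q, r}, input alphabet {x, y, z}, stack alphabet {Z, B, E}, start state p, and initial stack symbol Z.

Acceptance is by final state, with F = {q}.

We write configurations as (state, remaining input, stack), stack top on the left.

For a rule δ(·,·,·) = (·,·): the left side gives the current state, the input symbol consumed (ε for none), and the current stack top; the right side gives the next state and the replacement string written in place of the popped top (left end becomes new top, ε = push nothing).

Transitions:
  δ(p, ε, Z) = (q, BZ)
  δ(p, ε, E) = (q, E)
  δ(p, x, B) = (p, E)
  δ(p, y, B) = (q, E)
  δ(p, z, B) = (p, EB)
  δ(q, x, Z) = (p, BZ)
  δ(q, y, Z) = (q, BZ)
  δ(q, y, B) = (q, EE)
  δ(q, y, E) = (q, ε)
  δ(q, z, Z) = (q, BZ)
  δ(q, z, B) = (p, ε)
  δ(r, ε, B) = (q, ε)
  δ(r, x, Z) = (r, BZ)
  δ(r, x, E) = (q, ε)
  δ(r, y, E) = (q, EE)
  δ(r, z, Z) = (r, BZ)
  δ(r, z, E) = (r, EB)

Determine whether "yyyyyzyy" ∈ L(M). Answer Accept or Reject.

Reject

(p, yyyyyzyy, Z) ⊢ (q, yyyyyzyy, BZ) ⊢ (q, yyyyzyy, EEZ) ⊢ (q, yyyzyy, EZ) ⊢ (q, yyzyy, Z) ⊢ (q, yzyy, BZ) ⊢ (q, zyy, EEZ)
No transition applies at (q, zyy, EEZ); input not fully consumed.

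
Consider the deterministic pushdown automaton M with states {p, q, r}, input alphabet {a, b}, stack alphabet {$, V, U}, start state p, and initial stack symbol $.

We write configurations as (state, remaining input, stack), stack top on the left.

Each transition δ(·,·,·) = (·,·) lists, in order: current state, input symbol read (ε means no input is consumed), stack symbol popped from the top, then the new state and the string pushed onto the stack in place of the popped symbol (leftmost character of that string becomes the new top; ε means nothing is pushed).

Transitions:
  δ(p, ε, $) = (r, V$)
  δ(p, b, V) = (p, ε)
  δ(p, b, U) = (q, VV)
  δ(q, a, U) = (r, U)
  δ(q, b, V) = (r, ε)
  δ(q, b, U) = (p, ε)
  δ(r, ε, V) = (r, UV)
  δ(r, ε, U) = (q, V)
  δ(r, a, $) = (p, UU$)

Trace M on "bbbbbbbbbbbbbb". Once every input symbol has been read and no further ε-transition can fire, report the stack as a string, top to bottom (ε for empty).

VV$

(p, bbbbbbbbbbbbbb, $)
  ε-move, top $: go to r, push V$ → (r, bbbbbbbbbbbbbb, V$)
  ε-move, top V: go to r, push UV → (r, bbbbbbbbbbbbbb, UV$)
  ε-move, top U: go to q, push V → (q, bbbbbbbbbbbbbb, VV$)
  read b, top V: go to r, push ε → (r, bbbbbbbbbbbbb, V$)
  ε-move, top V: go to r, push UV → (r, bbbbbbbbbbbbb, UV$)
  ε-move, top U: go to q, push V → (q, bbbbbbbbbbbbb, VV$)
  read b, top V: go to r, push ε → (r, bbbbbbbbbbbb, V$)
  ε-move, top V: go to r, push UV → (r, bbbbbbbbbbbb, UV$)
  ε-move, top U: go to q, push V → (q, bbbbbbbbbbbb, VV$)
  read b, top V: go to r, push ε → (r, bbbbbbbbbbb, V$)
  ε-move, top V: go to r, push UV → (r, bbbbbbbbbbb, UV$)
  ε-move, top U: go to q, push V → (q, bbbbbbbbbbb, VV$)
  read b, top V: go to r, push ε → (r, bbbbbbbbbb, V$)
  ε-move, top V: go to r, push UV → (r, bbbbbbbbbb, UV$)
  ε-move, top U: go to q, push V → (q, bbbbbbbbbb, VV$)
  read b, top V: go to r, push ε → (r, bbbbbbbbb, V$)
  ε-move, top V: go to r, push UV → (r, bbbbbbbbb, UV$)
  ε-move, top U: go to q, push V → (q, bbbbbbbbb, VV$)
  read b, top V: go to r, push ε → (r, bbbbbbbb, V$)
  ε-move, top V: go to r, push UV → (r, bbbbbbbb, UV$)
  ε-move, top U: go to q, push V → (q, bbbbbbbb, VV$)
  read b, top V: go to r, push ε → (r, bbbbbbb, V$)
  ε-move, top V: go to r, push UV → (r, bbbbbbb, UV$)
  ε-move, top U: go to q, push V → (q, bbbbbbb, VV$)
  read b, top V: go to r, push ε → (r, bbbbbb, V$)
  ε-move, top V: go to r, push UV → (r, bbbbbb, UV$)
  ε-move, top U: go to q, push V → (q, bbbbbb, VV$)
  read b, top V: go to r, push ε → (r, bbbbb, V$)
  ε-move, top V: go to r, push UV → (r, bbbbb, UV$)
  ε-move, top U: go to q, push V → (q, bbbbb, VV$)
  read b, top V: go to r, push ε → (r, bbbb, V$)
  ε-move, top V: go to r, push UV → (r, bbbb, UV$)
  ε-move, top U: go to q, push V → (q, bbbb, VV$)
  read b, top V: go to r, push ε → (r, bbb, V$)
  ε-move, top V: go to r, push UV → (r, bbb, UV$)
  ε-move, top U: go to q, push V → (q, bbb, VV$)
  read b, top V: go to r, push ε → (r, bb, V$)
  ε-move, top V: go to r, push UV → (r, bb, UV$)
  ε-move, top U: go to q, push V → (q, bb, VV$)
  read b, top V: go to r, push ε → (r, b, V$)
  ε-move, top V: go to r, push UV → (r, b, UV$)
  ε-move, top U: go to q, push V → (q, b, VV$)
  read b, top V: go to r, push ε → (r, ε, V$)
  ε-move, top V: go to r, push UV → (r, ε, UV$)
  ε-move, top U: go to q, push V → (q, ε, VV$)
All input consumed in state q with stack VV$.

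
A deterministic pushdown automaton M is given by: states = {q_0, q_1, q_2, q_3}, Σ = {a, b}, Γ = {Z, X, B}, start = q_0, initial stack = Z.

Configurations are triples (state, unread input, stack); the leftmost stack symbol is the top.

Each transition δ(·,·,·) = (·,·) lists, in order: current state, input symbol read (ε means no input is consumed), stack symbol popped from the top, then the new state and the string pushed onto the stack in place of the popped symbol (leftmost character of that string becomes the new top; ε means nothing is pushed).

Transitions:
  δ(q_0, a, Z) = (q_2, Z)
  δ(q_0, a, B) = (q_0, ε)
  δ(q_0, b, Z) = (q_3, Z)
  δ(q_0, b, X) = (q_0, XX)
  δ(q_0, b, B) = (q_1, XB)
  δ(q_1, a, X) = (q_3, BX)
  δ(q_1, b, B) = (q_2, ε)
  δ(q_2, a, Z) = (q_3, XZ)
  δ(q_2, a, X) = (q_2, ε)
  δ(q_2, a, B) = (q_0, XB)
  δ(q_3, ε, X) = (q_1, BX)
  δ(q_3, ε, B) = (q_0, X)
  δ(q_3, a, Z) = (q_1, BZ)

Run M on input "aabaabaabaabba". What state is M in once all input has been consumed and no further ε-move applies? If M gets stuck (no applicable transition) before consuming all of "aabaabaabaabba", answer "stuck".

(q_0, aabaabaabaabba, Z)
  read a, top Z: go to q_2, push Z → (q_2, abaabaabaabba, Z)
  read a, top Z: go to q_3, push XZ → (q_3, baabaabaabba, XZ)
  ε-move, top X: go to q_1, push BX → (q_1, baabaabaabba, BXZ)
  read b, top B: go to q_2, push ε → (q_2, aabaabaabba, XZ)
  read a, top X: go to q_2, push ε → (q_2, abaabaabba, Z)
  read a, top Z: go to q_3, push XZ → (q_3, baabaabba, XZ)
  ε-move, top X: go to q_1, push BX → (q_1, baabaabba, BXZ)
  read b, top B: go to q_2, push ε → (q_2, aabaabba, XZ)
  read a, top X: go to q_2, push ε → (q_2, abaabba, Z)
  read a, top Z: go to q_3, push XZ → (q_3, baabba, XZ)
  ε-move, top X: go to q_1, push BX → (q_1, baabba, BXZ)
  read b, top B: go to q_2, push ε → (q_2, aabba, XZ)
  read a, top X: go to q_2, push ε → (q_2, abba, Z)
  read a, top Z: go to q_3, push XZ → (q_3, bba, XZ)
  ε-move, top X: go to q_1, push BX → (q_1, bba, BXZ)
  read b, top B: go to q_2, push ε → (q_2, ba, XZ)
No transition for (q_2, b, top X); M blocks with input ba remaining.

stuck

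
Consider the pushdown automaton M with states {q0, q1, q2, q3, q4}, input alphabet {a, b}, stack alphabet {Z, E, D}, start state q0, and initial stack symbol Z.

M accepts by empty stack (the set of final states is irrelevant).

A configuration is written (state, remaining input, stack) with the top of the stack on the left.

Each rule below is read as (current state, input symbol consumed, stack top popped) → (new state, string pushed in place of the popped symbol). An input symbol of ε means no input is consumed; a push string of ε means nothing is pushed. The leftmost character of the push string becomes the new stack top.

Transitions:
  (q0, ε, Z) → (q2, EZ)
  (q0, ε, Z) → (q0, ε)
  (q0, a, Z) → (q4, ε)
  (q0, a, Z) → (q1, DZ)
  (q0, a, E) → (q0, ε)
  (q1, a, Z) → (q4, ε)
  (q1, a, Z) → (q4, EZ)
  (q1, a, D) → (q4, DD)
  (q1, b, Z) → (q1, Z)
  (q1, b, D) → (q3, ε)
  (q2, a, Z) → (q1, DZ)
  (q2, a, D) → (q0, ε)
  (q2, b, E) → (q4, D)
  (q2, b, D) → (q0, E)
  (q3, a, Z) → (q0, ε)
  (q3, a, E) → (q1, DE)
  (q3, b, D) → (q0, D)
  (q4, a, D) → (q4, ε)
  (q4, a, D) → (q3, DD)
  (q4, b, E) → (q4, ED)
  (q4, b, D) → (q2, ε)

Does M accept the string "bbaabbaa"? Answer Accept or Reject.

Accept

One accepting computation: (q0, bbaabbaa, Z) ⊢ (q2, bbaabbaa, EZ) ⊢ (q4, baabbaa, DZ) ⊢ (q2, aabbaa, Z) ⊢ (q1, abbaa, DZ) ⊢ (q4, bbaa, DDZ) ⊢ (q2, baa, DZ) ⊢ (q0, aa, EZ) ⊢ (q0, a, Z) ⊢ (q4, ε, ε)
All input consumed and the stack is empty.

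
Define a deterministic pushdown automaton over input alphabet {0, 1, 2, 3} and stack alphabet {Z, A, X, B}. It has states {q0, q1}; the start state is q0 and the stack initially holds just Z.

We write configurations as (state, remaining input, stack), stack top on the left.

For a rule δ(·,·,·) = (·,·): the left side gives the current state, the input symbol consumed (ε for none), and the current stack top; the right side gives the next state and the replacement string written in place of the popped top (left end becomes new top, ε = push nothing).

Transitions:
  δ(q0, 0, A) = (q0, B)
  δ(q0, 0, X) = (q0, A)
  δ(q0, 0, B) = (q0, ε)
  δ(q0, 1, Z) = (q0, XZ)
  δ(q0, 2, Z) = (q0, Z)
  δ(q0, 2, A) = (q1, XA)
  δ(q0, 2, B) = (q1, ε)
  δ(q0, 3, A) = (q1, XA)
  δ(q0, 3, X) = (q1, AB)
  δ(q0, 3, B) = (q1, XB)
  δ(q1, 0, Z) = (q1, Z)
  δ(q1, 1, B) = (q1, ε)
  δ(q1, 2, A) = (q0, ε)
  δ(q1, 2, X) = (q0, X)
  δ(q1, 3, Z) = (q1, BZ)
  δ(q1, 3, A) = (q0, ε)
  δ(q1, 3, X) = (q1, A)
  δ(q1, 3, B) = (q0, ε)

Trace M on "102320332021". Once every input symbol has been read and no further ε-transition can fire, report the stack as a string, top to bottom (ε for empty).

XZ

(q0, 102320332021, Z)
  read 1, top Z: go to q0, push XZ → (q0, 02320332021, XZ)
  read 0, top X: go to q0, push A → (q0, 2320332021, AZ)
  read 2, top A: go to q1, push XA → (q1, 320332021, XAZ)
  read 3, top X: go to q1, push A → (q1, 20332021, AAZ)
  read 2, top A: go to q0, push ε → (q0, 0332021, AZ)
  read 0, top A: go to q0, push B → (q0, 332021, BZ)
  read 3, top B: go to q1, push XB → (q1, 32021, XBZ)
  read 3, top X: go to q1, push A → (q1, 2021, ABZ)
  read 2, top A: go to q0, push ε → (q0, 021, BZ)
  read 0, top B: go to q0, push ε → (q0, 21, Z)
  read 2, top Z: go to q0, push Z → (q0, 1, Z)
  read 1, top Z: go to q0, push XZ → (q0, ε, XZ)
All input consumed in state q0 with stack XZ.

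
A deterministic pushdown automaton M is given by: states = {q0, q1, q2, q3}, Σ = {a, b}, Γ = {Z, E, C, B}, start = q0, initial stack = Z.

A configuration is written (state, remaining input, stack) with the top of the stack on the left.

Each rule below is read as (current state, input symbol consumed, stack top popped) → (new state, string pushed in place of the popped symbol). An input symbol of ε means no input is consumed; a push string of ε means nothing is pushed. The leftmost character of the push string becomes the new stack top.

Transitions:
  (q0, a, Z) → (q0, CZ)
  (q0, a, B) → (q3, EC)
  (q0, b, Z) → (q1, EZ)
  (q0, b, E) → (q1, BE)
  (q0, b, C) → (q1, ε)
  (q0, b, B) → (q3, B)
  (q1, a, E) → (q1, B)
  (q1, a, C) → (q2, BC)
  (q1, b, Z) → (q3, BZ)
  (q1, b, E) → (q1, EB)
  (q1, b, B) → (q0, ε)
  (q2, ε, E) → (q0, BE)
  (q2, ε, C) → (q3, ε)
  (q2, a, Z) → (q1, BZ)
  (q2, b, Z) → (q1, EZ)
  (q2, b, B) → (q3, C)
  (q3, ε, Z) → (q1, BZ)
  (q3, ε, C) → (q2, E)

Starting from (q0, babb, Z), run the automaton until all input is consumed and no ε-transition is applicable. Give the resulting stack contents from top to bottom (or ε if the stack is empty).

(q0, babb, Z)
  read b, top Z: go to q1, push EZ → (q1, abb, EZ)
  read a, top E: go to q1, push B → (q1, bb, BZ)
  read b, top B: go to q0, push ε → (q0, b, Z)
  read b, top Z: go to q1, push EZ → (q1, ε, EZ)
All input consumed in state q1 with stack EZ.

EZ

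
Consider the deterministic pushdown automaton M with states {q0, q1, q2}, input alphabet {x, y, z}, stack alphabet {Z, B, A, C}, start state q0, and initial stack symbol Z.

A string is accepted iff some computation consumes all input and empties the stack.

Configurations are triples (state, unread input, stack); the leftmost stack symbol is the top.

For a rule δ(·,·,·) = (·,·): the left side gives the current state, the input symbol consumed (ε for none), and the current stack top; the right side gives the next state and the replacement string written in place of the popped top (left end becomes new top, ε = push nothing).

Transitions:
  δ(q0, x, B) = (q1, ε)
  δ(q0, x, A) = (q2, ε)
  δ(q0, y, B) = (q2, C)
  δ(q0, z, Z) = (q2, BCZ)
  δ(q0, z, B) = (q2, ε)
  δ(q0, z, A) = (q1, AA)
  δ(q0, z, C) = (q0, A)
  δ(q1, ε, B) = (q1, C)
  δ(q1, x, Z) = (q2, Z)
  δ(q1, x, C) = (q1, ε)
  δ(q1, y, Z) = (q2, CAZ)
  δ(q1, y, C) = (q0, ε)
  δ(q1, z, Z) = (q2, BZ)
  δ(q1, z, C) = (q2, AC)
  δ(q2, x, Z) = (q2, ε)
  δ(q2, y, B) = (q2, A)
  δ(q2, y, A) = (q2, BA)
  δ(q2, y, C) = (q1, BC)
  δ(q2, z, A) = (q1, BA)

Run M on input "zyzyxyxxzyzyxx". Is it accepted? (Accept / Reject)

(q0, zyzyxyxxzyzyxx, Z) ⊢ (q2, yzyxyxxzyzyxx, BCZ) ⊢ (q2, zyxyxxzyzyxx, ACZ) ⊢ (q1, yxyxxzyzyxx, BACZ) ⊢ (q1, yxyxxzyzyxx, CACZ) ⊢ (q0, xyxxzyzyxx, ACZ) ⊢ (q2, yxxzyzyxx, CZ) ⊢ (q1, xxzyzyxx, BCZ) ⊢ (q1, xxzyzyxx, CCZ) ⊢ (q1, xzyzyxx, CZ) ⊢ (q1, zyzyxx, Z) ⊢ (q2, yzyxx, BZ) ⊢ (q2, zyxx, AZ) ⊢ (q1, yxx, BAZ) ⊢ (q1, yxx, CAZ) ⊢ (q0, xx, AZ) ⊢ (q2, x, Z) ⊢ (q2, ε, ε)
All input consumed and the stack is empty.

Accept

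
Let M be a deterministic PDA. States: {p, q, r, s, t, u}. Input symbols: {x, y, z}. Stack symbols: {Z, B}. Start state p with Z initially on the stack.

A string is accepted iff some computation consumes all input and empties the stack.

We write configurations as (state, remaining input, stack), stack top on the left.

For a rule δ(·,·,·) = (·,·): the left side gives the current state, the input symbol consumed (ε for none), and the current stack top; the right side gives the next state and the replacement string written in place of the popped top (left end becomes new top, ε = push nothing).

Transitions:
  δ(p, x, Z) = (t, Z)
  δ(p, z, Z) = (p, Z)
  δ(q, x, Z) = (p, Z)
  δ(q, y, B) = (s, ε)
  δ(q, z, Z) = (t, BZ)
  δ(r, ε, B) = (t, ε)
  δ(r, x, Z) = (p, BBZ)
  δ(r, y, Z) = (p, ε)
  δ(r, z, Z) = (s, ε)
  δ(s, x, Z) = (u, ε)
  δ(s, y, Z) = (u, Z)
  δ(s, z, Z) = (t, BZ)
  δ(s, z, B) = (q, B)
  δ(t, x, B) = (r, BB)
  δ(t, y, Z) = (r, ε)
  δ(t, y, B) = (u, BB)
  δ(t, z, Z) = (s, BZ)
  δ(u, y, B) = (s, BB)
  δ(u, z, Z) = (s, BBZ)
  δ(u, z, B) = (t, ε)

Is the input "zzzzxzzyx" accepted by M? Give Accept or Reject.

Accept

(p, zzzzxzzyx, Z)
  read z, top Z: go to p, push Z → (p, zzzxzzyx, Z)
  read z, top Z: go to p, push Z → (p, zzxzzyx, Z)
  read z, top Z: go to p, push Z → (p, zxzzyx, Z)
  read z, top Z: go to p, push Z → (p, xzzyx, Z)
  read x, top Z: go to t, push Z → (t, zzyx, Z)
  read z, top Z: go to s, push BZ → (s, zyx, BZ)
  read z, top B: go to q, push B → (q, yx, BZ)
  read y, top B: go to s, push ε → (s, x, Z)
  read x, top Z: go to u, push ε → (u, ε, ε)
All input consumed and the stack is empty.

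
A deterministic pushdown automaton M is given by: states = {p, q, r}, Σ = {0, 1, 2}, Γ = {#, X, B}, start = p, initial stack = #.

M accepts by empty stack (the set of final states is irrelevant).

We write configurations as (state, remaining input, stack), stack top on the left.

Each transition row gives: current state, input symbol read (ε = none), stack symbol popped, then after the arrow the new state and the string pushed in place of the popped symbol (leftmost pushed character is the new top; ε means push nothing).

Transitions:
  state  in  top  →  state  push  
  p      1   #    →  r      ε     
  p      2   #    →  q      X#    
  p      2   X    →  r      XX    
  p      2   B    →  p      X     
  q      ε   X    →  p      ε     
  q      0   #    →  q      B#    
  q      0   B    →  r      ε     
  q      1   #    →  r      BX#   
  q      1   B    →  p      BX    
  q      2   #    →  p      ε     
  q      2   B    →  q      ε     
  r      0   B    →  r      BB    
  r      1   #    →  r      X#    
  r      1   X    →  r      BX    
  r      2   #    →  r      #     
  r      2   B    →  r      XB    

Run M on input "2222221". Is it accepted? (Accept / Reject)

Accept

(p, 2222221, #) ⊢ (q, 222221, X#) ⊢ (p, 222221, #) ⊢ (q, 22221, X#) ⊢ (p, 22221, #) ⊢ (q, 2221, X#) ⊢ (p, 2221, #) ⊢ (q, 221, X#) ⊢ (p, 221, #) ⊢ (q, 21, X#) ⊢ (p, 21, #) ⊢ (q, 1, X#) ⊢ (p, 1, #) ⊢ (r, ε, ε)
All input consumed and the stack is empty.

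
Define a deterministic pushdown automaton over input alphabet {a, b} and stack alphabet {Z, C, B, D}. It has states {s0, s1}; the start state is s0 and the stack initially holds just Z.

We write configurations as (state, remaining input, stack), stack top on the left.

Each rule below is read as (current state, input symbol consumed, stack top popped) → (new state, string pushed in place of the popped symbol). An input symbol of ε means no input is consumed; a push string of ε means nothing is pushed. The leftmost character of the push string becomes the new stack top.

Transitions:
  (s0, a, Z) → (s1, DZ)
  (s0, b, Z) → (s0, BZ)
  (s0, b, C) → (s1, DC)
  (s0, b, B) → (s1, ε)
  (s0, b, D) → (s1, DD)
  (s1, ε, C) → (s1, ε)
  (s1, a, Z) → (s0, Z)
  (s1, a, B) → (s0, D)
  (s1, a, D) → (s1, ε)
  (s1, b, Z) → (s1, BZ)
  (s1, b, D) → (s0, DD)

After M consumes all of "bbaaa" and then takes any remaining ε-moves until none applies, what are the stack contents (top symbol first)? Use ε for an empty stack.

Z

(s0, bbaaa, Z)
  read b, top Z: go to s0, push BZ → (s0, baaa, BZ)
  read b, top B: go to s1, push ε → (s1, aaa, Z)
  read a, top Z: go to s0, push Z → (s0, aa, Z)
  read a, top Z: go to s1, push DZ → (s1, a, DZ)
  read a, top D: go to s1, push ε → (s1, ε, Z)
All input consumed in state s1 with stack Z.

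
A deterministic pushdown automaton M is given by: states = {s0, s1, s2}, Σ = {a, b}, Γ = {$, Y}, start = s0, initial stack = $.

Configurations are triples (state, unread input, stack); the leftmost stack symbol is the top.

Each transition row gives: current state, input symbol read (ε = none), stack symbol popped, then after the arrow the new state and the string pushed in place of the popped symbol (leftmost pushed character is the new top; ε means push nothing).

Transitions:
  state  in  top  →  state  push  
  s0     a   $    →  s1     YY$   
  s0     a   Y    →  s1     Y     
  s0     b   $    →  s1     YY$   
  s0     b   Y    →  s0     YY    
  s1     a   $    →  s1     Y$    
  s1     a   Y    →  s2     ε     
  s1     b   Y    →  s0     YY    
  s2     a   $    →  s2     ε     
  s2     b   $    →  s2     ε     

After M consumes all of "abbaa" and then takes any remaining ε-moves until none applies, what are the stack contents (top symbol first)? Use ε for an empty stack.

(s0, abbaa, $) ⊢ (s1, bbaa, YY$) ⊢ (s0, baa, YYY$) ⊢ (s0, aa, YYYY$) ⊢ (s1, a, YYYY$) ⊢ (s2, ε, YYY$)
All input consumed in state s2 with stack YYY$.

YYY$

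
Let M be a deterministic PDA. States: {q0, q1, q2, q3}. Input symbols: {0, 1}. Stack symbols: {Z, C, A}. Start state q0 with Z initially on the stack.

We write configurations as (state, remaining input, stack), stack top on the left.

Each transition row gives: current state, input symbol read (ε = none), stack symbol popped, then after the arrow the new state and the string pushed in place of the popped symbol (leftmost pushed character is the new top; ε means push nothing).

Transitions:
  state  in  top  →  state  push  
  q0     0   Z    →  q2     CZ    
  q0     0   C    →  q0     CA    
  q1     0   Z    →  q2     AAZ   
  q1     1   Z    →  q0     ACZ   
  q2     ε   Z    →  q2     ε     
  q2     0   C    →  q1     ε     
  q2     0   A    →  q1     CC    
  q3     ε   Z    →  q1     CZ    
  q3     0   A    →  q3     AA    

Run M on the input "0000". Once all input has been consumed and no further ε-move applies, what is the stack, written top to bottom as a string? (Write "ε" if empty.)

CCAZ

(q0, 0000, Z)
  read 0, top Z: go to q2, push CZ → (q2, 000, CZ)
  read 0, top C: go to q1, push ε → (q1, 00, Z)
  read 0, top Z: go to q2, push AAZ → (q2, 0, AAZ)
  read 0, top A: go to q1, push CC → (q1, ε, CCAZ)
All input consumed in state q1 with stack CCAZ.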